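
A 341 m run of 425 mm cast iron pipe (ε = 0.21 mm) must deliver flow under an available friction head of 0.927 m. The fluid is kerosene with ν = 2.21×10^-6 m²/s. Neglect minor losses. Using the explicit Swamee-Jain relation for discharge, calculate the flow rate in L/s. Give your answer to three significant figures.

Swamee-Jain (Type II): Q = -0.965·√(gD⁵h_f/L)·ln[ε/(3.7D) + √(3.17ν²L/(gD³h_f))]
√(gD⁵h_f/L) = √(9.81·0.425⁵·0.927/341) = 0.01923
ε/(3.7D) = 1.34×10^-4; √(3.17ν²L/(gD³h_f)) = 8.70×10^-5
Q = -0.965·0.01923·ln(2.205×10^-4) = 0.1562 m³/s
Check: V = 1.10 m/s, Re = 2.12×10^5, f = 0.01881, h_f = 0.933 m ≈ 0.927 m ✓

Q ≈ 156 L/s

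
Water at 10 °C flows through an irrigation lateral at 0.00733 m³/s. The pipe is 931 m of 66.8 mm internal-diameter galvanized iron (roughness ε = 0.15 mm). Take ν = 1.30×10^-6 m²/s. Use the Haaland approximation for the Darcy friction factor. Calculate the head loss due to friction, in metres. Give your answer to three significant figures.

h_f ≈ 79.3 m

V = 4Q/(πD²) = 4·0.00733/(π·0.0668²) = 2.092 m/s
Re = VD/ν = 2.092·0.0668/1.30×10^-6 = 1.07×10^5 → turbulent
ε/D = 0.15/66.8 = 0.00225
Haaland: f = 0.02552
h_f = f(L/D)V²/(2g) = 0.02552·(931/0.0668)·2.092²/(2·9.81) = 79.30 m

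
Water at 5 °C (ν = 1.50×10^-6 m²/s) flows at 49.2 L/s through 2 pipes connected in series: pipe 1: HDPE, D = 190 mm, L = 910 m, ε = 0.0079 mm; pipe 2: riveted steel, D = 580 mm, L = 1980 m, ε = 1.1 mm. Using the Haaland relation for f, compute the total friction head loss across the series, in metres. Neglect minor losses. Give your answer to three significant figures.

H ≈ 11.6 m

Pipe 1: V = 1.735 m/s, Re = 2.20×10^5, ε/D = 4.16×10^-5, f = 0.01551, h_1 = f(L/D)V²/2g = 11.40 m
Pipe 2: V = 0.1862 m/s, Re = 7.20×10^4, ε/D = 0.00190, f = 0.02524, h_2 = f(L/D)V²/2g = 0.1523 m
Series → Q common, losses add: H = Σh = 11.55 m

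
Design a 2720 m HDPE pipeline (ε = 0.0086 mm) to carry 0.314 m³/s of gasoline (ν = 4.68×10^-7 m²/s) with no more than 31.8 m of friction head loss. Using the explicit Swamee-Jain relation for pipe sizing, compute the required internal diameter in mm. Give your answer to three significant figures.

Swamee-Jain (Type III): D = 0.66·[ε^1.25·(LQ²/(gh_f))^4.75 + ν·Q^9.4·(L/(gh_f))^5.2]^0.04
LQ²/(gh_f) = 0.8597; L/(gh_f) = 8.719
Term 1 = ε^1.25·(…)^4.75 = 2.27×10^-7; Term 2 = ν·Q^9.4·(…)^5.2 = 6.79×10^-7
D = 0.66·(2.27×10^-7 + 6.79×10^-7)^0.04 = 0.3783 m = 378 mm
Check: V = 2.79 m/s, Re = 2.26×10^6, f = 0.01100, h_f = 31.5 m ≈ 31.8 m ✓

D ≈ 378 mm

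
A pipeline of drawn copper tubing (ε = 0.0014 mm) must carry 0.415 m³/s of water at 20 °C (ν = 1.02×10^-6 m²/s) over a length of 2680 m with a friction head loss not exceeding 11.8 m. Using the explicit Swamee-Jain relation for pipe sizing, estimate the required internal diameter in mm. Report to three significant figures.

Swamee-Jain (Type III): D = 0.66·[ε^1.25·(LQ²/(gh_f))^4.75 + ν·Q^9.4·(L/(gh_f))^5.2]^0.04
LQ²/(gh_f) = 3.987; L/(gh_f) = 23.15
Term 1 = ε^1.25·(…)^4.75 = 3.43×10^-5; Term 2 = ν·Q^9.4·(…)^5.2 = 0.00327
D = 0.66·(3.43×10^-5 + 0.00327)^0.04 = 0.5252 m = 525 mm
Check: V = 1.92 m/s, Re = 9.86×10^5, f = 0.01170, h_f = 11.2 m ≈ 11.8 m ✓

D ≈ 525 mm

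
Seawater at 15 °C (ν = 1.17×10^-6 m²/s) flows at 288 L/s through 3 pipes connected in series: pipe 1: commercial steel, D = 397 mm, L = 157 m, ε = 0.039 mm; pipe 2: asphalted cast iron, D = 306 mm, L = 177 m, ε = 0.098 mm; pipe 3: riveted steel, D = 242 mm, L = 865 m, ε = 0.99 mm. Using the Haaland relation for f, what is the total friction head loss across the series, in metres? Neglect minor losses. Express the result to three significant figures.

H ≈ 214 m

Pipe 1: V = 2.327 m/s, Re = 7.89×10^5, ε/D = 9.82×10^-5, f = 0.01358, h_1 = f(L/D)V²/2g = 1.481 m
Pipe 2: V = 3.916 m/s, Re = 1.02×10^6, ε/D = 3.20×10^-4, f = 0.01577, h_2 = f(L/D)V²/2g = 7.130 m
Pipe 3: V = 6.261 m/s, Re = 1.30×10^6, ε/D = 0.00409, f = 0.02874, h_3 = f(L/D)V²/2g = 205.3 m
Series → Q common, losses add: H = Σh = 213.9 m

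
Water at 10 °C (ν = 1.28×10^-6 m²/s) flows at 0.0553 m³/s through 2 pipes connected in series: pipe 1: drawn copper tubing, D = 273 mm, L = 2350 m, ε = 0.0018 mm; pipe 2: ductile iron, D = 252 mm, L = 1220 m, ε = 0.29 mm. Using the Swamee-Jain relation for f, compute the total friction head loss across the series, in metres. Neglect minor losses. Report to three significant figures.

Pipe 1: V = 0.9447 m/s, Re = 2.01×10^5, ε/D = 6.59×10^-6, f = 0.01557, h_1 = f(L/D)V²/2g = 6.097 m
Pipe 2: V = 1.109 m/s, Re = 2.18×10^5, ε/D = 0.00115, f = 0.02167, h_2 = f(L/D)V²/2g = 6.572 m
Series → Q common, losses add: H = Σh = 12.67 m

H ≈ 12.7 m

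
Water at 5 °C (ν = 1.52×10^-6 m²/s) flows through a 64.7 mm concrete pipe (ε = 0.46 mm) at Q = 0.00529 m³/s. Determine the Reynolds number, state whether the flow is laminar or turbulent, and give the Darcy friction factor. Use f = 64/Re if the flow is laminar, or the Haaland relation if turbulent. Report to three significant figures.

Re ≈ 6.85×10^4; turbulent; f ≈ 0.0349

V = 4Q/(πD²) = 1.609 m/s
Re = VD/ν = 1.609·0.0647/1.52×10^-6 = 6.85×10^4
Re > 4000 → turbulent; ε/D = 0.00711
Haaland: f = 0.03494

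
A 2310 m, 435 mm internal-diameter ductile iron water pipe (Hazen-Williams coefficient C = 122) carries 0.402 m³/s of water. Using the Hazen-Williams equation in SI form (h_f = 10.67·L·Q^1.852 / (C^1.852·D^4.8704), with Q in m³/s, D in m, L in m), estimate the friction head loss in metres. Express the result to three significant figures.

h_f = 10.67·2310·0.402^1.852 / (122^1.852·0.435^4.8704) = 35.94 m

h_f ≈ 35.9 m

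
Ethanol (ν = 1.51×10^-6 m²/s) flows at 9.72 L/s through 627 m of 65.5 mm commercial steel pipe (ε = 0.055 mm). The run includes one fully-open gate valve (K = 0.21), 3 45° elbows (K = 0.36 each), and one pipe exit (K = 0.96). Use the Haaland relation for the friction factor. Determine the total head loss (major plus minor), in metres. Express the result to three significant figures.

H_L ≈ 86.0 m

V = 4Q/(πD²) = 2.885 m/s; V²/2g = 0.4241 m
Re = 1.25×10^5, ε/D = 8.40×10^-4 → f = 0.02096 (Haaland)
Major: h_f = f(L/D)·V²/2g = 0.02096·9573·0.4241 = 85.08 m
Minor: ΣK = 2.25; h_m = ΣK·V²/2g = 0.9543 m
Total H_L = 85.08 + 0.9543 = 86.03 m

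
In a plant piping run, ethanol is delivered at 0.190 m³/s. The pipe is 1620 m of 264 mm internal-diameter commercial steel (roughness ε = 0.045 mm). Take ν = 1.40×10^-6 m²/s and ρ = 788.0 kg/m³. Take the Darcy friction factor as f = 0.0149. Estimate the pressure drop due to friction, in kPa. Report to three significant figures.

V = 4Q/(πD²) = 4·0.190/(π·0.264²) = 3.471 m/s
h_f = f(L/D)V²/(2g) = 0.01490·(1620/0.264)·3.471²/(2·9.81) = 56.14 m
Δp = ρg·h_f = 788.0·9.81·56.14 = 434.0 kPa

Δp ≈ 434 kPa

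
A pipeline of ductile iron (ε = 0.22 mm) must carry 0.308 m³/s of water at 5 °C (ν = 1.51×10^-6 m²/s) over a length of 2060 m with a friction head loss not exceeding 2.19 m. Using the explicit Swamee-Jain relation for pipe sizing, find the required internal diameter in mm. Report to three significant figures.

Swamee-Jain (Type III): D = 0.66·[ε^1.25·(LQ²/(gh_f))^4.75 + ν·Q^9.4·(L/(gh_f))^5.2]^0.04
LQ²/(gh_f) = 9.096; L/(gh_f) = 95.89
Term 1 = ε^1.25·(…)^4.75 = 0.961; Term 2 = ν·Q^9.4·(…)^5.2 = 0.475
D = 0.66·(0.961 + 0.475)^0.04 = 0.6696 m = 670 mm
Check: V = 0.875 m/s, Re = 3.88×10^5, f = 0.01690, h_f = 2.03 m ≈ 2.19 m ✓

D ≈ 670 mm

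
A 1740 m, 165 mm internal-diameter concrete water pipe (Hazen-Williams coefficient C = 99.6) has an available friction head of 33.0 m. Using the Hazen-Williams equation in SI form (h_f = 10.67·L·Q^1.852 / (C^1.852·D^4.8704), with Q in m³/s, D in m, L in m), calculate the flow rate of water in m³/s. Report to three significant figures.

Rearranging: Q = [h_f·C^1.852·D^4.8704 / (10.67·L)]^(1/1.852)
Q = [33.0·99.6^1.852·0.165^4.8704 / (10.67·1740)]^0.540 = 0.02854 m³/s

Q ≈ 0.0285 m³/s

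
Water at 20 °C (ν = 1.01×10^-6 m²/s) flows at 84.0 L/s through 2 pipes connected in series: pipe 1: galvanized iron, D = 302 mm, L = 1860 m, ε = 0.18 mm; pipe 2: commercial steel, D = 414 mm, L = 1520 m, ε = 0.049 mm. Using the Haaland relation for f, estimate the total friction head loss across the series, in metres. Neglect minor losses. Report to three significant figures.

H ≈ 9.11 m

Pipe 1: V = 1.173 m/s, Re = 3.51×10^5, ε/D = 5.96×10^-4, f = 0.01845, h_1 = f(L/D)V²/2g = 7.965 m
Pipe 2: V = 0.6240 m/s, Re = 2.56×10^5, ε/D = 1.18×10^-4, f = 0.01573, h_2 = f(L/D)V²/2g = 1.146 m
Series → Q common, losses add: H = Σh = 9.112 m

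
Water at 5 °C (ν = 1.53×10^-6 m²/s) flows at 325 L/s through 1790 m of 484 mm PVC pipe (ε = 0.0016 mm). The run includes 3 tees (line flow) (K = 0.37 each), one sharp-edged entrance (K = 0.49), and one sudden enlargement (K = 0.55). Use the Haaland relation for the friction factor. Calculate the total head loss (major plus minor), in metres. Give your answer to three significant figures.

H_L ≈ 7.90 m

V = 4Q/(πD²) = 1.766 m/s; V²/2g = 0.1590 m
Re = 5.59×10^5, ε/D = 3.31×10^-6 → f = 0.01285 (Haaland)
Major: h_f = f(L/D)·V²/2g = 0.01285·3698·0.1590 = 7.556 m
Minor: ΣK = 2.15; h_m = ΣK·V²/2g = 0.3419 m
Total H_L = 7.556 + 0.3419 = 7.898 m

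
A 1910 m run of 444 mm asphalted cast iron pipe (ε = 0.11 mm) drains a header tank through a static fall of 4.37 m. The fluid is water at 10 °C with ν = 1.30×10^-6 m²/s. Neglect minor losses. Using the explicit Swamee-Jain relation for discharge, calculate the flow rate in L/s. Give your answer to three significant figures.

Q ≈ 172 L/s

Swamee-Jain (Type II): Q = -0.965·√(gD⁵h_f/L)·ln[ε/(3.7D) + √(3.17ν²L/(gD³h_f))]
√(gD⁵h_f/L) = √(9.81·0.444⁵·4.37/1910) = 0.01968
ε/(3.7D) = 6.70×10^-5; √(3.17ν²L/(gD³h_f)) = 5.22×10^-5
Q = -0.965·0.01968·ln(1.192×10^-4) = 0.1716 m³/s
Check: V = 1.11 m/s, Re = 3.78×10^5, f = 0.01631, h_f = 4.39 m ≈ 4.37 m ✓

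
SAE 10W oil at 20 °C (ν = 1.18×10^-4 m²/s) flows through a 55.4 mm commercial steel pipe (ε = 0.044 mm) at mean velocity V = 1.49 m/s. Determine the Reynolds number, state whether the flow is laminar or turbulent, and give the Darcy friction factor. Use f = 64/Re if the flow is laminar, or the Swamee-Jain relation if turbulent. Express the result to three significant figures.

Re = VD/ν = 1.490·0.0554/1.18×10^-4 = 700
Re < 2300 → laminar → f = 64/Re = 0.09149

Re ≈ 700; laminar; f = 64/Re ≈ 0.0915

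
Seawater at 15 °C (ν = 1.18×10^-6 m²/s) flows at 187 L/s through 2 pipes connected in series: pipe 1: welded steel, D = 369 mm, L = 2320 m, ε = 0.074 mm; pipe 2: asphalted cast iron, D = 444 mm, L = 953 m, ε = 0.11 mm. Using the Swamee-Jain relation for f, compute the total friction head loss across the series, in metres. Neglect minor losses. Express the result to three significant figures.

H ≈ 17.7 m

Pipe 1: V = 1.749 m/s, Re = 5.47×10^5, ε/D = 2.01×10^-4, f = 0.01540, h_1 = f(L/D)V²/2g = 15.09 m
Pipe 2: V = 1.208 m/s, Re = 4.54×10^5, ε/D = 2.48×10^-4, f = 0.01606, h_2 = f(L/D)V²/2g = 2.563 m
Series → Q common, losses add: H = Σh = 17.65 m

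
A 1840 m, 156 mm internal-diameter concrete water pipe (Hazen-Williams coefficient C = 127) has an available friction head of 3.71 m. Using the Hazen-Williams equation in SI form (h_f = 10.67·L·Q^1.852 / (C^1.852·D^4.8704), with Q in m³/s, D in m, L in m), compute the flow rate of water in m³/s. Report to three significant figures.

Rearranging: Q = [h_f·C^1.852·D^4.8704 / (10.67·L)]^(1/1.852)
Q = [3.71·127^1.852·0.156^4.8704 / (10.67·1840)]^0.540 = 0.009360 m³/s

Q ≈ 0.00936 m³/s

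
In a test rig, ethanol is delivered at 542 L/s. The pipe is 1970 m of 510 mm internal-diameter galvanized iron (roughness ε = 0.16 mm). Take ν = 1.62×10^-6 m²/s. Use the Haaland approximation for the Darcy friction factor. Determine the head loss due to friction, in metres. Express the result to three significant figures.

V = 4Q/(πD²) = 4·0.542/(π·0.510²) = 2.653 m/s
Re = VD/ν = 2.653·0.510/1.62×10^-6 = 8.35×10^5 → turbulent
ε/D = 0.16/510 = 3.14×10^-4
Haaland: f = 0.01584
h_f = f(L/D)V²/(2g) = 0.01584·(1970/0.510)·2.653²/(2·9.81) = 21.95 m

h_f ≈ 21.9 m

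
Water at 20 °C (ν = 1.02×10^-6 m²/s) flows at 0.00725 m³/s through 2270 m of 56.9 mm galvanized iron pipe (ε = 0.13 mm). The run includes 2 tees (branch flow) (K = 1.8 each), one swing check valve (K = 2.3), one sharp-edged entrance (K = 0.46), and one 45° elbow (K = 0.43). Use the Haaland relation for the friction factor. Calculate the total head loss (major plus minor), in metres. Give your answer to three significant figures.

V = 4Q/(πD²) = 2.851 m/s; V²/2g = 0.4143 m
Re = 1.59×10^5, ε/D = 0.00228 → f = 0.02522 (Haaland)
Major: h_f = f(L/D)·V²/2g = 0.02522·39895·0.4143 = 416.8 m
Minor: ΣK = 6.79; h_m = ΣK·V²/2g = 2.813 m
Total H_L = 416.8 + 2.813 = 419.6 m

H_L ≈ 420 m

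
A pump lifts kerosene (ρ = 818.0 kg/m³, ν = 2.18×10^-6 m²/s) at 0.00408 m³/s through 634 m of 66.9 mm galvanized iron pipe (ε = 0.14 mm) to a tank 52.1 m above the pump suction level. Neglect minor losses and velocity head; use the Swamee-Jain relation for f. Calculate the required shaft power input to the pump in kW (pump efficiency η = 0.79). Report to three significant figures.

P_shaft ≈ 2.91 kW

V = 4Q/(πD²) = 1.161 m/s; Re = 3.56×10^4; ε/D = 0.00209; f = 0.02798
h_f = f(L/D)V²/2g = 18.21 m
Total head H = z + h_f = 52.1 + 18.21 = 70.31 m
P_hyd = ρgQH = 818.0·9.81·0.00408·70.31 = 2.302 kW
P_shaft = P_hyd/η = 2.302/0.79 = 2.914 kW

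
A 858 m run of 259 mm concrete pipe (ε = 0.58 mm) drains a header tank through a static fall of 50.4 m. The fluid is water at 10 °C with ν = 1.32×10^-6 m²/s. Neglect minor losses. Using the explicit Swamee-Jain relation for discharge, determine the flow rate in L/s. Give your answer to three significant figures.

Q ≈ 184 L/s

Swamee-Jain (Type II): Q = -0.965·√(gD⁵h_f/L)·ln[ε/(3.7D) + √(3.17ν²L/(gD³h_f))]
√(gD⁵h_f/L) = √(9.81·0.259⁵·50.4/858) = 0.02592
ε/(3.7D) = 6.05×10^-4; √(3.17ν²L/(gD³h_f)) = 2.35×10^-5
Q = -0.965·0.02592·ln(6.287×10^-4) = 0.1844 m³/s
Check: V = 3.50 m/s, Re = 6.87×10^5, f = 0.02448, h_f = 50.6 m ≈ 50.4 m ✓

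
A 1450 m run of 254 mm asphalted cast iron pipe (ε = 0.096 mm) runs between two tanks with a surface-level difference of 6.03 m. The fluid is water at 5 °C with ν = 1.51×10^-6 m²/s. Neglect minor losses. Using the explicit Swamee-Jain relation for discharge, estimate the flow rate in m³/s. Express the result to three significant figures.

Q ≈ 0.0538 m³/s

Swamee-Jain (Type II): Q = -0.965·√(gD⁵h_f/L)·ln[ε/(3.7D) + √(3.17ν²L/(gD³h_f))]
√(gD⁵h_f/L) = √(9.81·0.254⁵·6.03/1450) = 0.006567
ε/(3.7D) = 1.02×10^-4; √(3.17ν²L/(gD³h_f)) = 1.04×10^-4
Q = -0.965·0.006567·ln(2.061×10^-4) = 0.05379 m³/s
Check: V = 1.06 m/s, Re = 1.79×10^5, f = 0.01848, h_f = 6.06 m ≈ 6.03 m ✓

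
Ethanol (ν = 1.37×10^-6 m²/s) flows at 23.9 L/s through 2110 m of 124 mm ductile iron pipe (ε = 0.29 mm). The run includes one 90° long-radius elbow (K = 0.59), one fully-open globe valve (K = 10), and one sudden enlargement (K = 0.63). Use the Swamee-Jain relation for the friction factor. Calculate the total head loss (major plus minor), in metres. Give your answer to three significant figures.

V = 4Q/(πD²) = 1.979 m/s; V²/2g = 0.1996 m
Re = 1.79×10^5, ε/D = 0.00234 → f = 0.02550 (Swamee-Jain)
Major: h_f = f(L/D)·V²/2g = 0.02550·17016·0.1996 = 86.63 m
Minor: ΣK = 11.2; h_m = ΣK·V²/2g = 2.240 m
Total H_L = 86.63 + 2.240 = 88.87 m

H_L ≈ 88.9 m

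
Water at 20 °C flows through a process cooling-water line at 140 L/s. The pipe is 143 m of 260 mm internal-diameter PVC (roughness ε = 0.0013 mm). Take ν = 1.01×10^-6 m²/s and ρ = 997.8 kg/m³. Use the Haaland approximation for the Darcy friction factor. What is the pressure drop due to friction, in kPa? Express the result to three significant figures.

Δp ≈ 23.7 kPa

V = 4Q/(πD²) = 4·0.140/(π·0.260²) = 2.637 m/s
Re = VD/ν = 2.637·0.260/1.01×10^-6 = 6.79×10^5 → turbulent
ε/D = 0.0013/260 = 5.00×10^-6
Haaland: f = 0.01244
h_f = f(L/D)V²/(2g) = 0.01244·(143/0.260)·2.637²/(2·9.81) = 2.426 m
Δp = ρg·h_f = 997.8·9.81·2.426 = 23.74 kPa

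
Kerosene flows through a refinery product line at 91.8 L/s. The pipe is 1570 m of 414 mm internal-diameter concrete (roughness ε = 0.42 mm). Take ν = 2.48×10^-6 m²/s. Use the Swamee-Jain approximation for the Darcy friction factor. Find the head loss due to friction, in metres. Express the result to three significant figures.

h_f ≈ 1.99 m

V = 4Q/(πD²) = 4·0.0918/(π·0.414²) = 0.6819 m/s
Re = VD/ν = 0.6819·0.414/2.48×10^-6 = 1.14×10^5 → turbulent
ε/D = 0.42/414 = 0.00101
Swamee-Jain: f = 0.02213
h_f = f(L/D)V²/(2g) = 0.02213·(1570/0.414)·0.6819²/(2·9.81) = 1.990 m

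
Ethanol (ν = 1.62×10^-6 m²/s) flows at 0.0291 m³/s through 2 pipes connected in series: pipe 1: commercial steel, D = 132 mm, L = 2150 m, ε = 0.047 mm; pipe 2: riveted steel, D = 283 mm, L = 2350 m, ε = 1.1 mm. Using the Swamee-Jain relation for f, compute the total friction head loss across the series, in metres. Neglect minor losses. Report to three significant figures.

Pipe 1: V = 2.126 m/s, Re = 1.73×10^5, ε/D = 3.56×10^-4, f = 0.01842, h_1 = f(L/D)V²/2g = 69.14 m
Pipe 2: V = 0.4626 m/s, Re = 8.08×10^4, ε/D = 0.00389, f = 0.02981, h_2 = f(L/D)V²/2g = 2.700 m
Series → Q common, losses add: H = Σh = 71.84 m

H ≈ 71.8 m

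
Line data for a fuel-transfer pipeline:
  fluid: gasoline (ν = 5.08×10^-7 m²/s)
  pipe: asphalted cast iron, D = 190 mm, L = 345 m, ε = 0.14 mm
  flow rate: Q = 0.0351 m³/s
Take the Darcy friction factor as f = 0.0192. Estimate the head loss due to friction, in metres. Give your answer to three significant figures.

h_f ≈ 2.72 m

V = 4Q/(πD²) = 4·0.0351/(π·0.190²) = 1.238 m/s
h_f = f(L/D)V²/(2g) = 0.01920·(345/0.190)·1.238²/(2·9.81) = 2.723 m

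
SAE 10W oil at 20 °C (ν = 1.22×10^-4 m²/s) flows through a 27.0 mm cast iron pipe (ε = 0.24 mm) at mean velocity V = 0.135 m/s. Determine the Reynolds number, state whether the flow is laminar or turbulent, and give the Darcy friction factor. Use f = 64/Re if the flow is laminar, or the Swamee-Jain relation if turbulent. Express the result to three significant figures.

Re ≈ 29.9; laminar; f = 64/Re ≈ 2.14

Re = VD/ν = 0.1350·0.0270/1.22×10^-4 = 29.9
Re < 2300 → laminar → f = 64/Re = 2.142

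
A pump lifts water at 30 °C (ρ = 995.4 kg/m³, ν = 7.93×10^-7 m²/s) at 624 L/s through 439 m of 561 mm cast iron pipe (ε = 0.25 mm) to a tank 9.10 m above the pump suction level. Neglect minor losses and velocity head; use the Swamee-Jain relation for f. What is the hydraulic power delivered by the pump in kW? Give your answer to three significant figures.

P_hyd ≈ 81.3 kW

V = 4Q/(πD²) = 2.524 m/s; Re = 1.79×10^6; ε/D = 4.46×10^-4; f = 0.01667
h_f = f(L/D)V²/2g = 4.237 m
Total head H = z + h_f = 9.10 + 4.237 = 13.34 m
P_hyd = ρgQH = 995.4·9.81·0.624·13.34 = 81.26 kW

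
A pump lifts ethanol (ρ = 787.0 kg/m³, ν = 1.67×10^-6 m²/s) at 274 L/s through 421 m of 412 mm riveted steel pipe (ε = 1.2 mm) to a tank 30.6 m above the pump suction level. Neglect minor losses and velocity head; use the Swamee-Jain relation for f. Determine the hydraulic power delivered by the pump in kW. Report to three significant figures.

V = 4Q/(πD²) = 2.055 m/s; Re = 5.07×10^5; ε/D = 0.00291; f = 0.02633
h_f = f(L/D)V²/2g = 5.793 m
Total head H = z + h_f = 30.6 + 5.793 = 36.39 m
P_hyd = ρgQH = 787.0·9.81·0.274·36.39 = 76.99 kW

P_hyd ≈ 77.0 kW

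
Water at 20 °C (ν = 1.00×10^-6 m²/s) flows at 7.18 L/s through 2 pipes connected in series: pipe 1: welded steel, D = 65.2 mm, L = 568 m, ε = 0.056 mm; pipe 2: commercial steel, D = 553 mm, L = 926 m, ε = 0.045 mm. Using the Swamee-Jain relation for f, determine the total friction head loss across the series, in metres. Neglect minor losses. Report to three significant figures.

Pipe 1: V = 2.150 m/s, Re = 1.40×10^5, ε/D = 8.59×10^-4, f = 0.02117, h_1 = f(L/D)V²/2g = 43.47 m
Pipe 2: V = 0.02989 m/s, Re = 1.65×10^4, ε/D = 8.14×10^-5, f = 0.02728, h_2 = f(L/D)V²/2g = 0.002081 m
Series → Q common, losses add: H = Σh = 43.47 m

H ≈ 43.5 m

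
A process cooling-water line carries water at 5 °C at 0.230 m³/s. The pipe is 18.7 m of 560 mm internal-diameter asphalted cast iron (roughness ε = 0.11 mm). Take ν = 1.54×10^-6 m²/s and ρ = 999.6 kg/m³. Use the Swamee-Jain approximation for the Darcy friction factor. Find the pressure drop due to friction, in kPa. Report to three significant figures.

V = 4Q/(πD²) = 4·0.230/(π·0.560²) = 0.9338 m/s
Re = VD/ν = 0.9338·0.560/1.54×10^-6 = 3.40×10^5 → turbulent
ε/D = 0.11/560 = 1.96×10^-4
Swamee-Jain: f = 0.01606
h_f = f(L/D)V²/(2g) = 0.01606·(18.7/0.560)·0.9338²/(2·9.81) = 0.02384 m
Δp = ρg·h_f = 999.6·9.81·0.02384 = 0.2338 kPa

Δp ≈ 0.234 kPa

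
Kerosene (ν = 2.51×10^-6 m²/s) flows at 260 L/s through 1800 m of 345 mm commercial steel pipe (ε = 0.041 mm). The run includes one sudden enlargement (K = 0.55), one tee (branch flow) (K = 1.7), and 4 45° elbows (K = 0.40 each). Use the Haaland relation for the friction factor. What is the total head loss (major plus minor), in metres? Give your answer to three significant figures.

V = 4Q/(πD²) = 2.781 m/s; V²/2g = 0.3943 m
Re = 3.82×10^5, ε/D = 1.19×10^-4 → f = 0.01492 (Haaland)
Major: h_f = f(L/D)·V²/2g = 0.01492·5217·0.3943 = 30.70 m
Minor: ΣK = 3.85; h_m = ΣK·V²/2g = 1.518 m
Total H_L = 30.70 + 1.518 = 32.22 m

H_L ≈ 32.2 m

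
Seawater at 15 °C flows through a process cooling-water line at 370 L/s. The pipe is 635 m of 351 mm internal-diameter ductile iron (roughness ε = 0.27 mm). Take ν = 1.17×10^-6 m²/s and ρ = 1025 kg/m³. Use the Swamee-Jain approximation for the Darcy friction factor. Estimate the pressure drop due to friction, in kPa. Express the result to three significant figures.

Δp ≈ 256 kPa

V = 4Q/(πD²) = 4·0.370/(π·0.351²) = 3.824 m/s
Re = VD/ν = 3.824·0.351/1.17×10^-6 = 1.15×10^6 → turbulent
ε/D = 0.27/351 = 7.69×10^-4
Swamee-Jain: f = 0.01885
h_f = f(L/D)V²/(2g) = 0.01885·(635/0.351)·3.824²/(2·9.81) = 25.41 m
Δp = ρg·h_f = 1025·9.81·25.41 = 255.5 kPa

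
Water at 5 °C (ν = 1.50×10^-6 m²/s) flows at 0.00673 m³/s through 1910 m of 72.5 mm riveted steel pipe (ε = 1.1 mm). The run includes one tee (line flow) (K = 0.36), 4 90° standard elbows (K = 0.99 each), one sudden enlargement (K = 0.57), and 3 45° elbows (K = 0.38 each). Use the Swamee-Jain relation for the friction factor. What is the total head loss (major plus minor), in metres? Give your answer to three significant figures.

H_L ≈ 160 m

V = 4Q/(πD²) = 1.630 m/s; V²/2g = 0.1355 m
Re = 7.88×10^4, ε/D = 0.0152 → f = 0.04474 (Swamee-Jain)
Major: h_f = f(L/D)·V²/2g = 0.04474·26345·0.1355 = 159.6 m
Minor: ΣK = 6.03; h_m = ΣK·V²/2g = 0.8168 m
Total H_L = 159.6 + 0.8168 = 160.5 m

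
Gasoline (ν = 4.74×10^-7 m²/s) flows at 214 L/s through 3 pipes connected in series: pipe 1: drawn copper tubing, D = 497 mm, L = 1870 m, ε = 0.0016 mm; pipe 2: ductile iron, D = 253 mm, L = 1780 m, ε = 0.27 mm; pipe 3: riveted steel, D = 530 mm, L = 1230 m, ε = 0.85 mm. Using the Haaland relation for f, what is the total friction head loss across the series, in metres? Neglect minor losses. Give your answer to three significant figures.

Pipe 1: V = 1.103 m/s, Re = 1.16×10^6, ε/D = 3.22×10^-6, f = 0.01137, h_1 = f(L/D)V²/2g = 2.652 m
Pipe 2: V = 4.257 m/s, Re = 2.27×10^6, ε/D = 0.00107, f = 0.02010, h_2 = f(L/D)V²/2g = 130.6 m
Pipe 3: V = 0.9700 m/s, Re = 1.08×10^6, ε/D = 0.00160, f = 0.02232, h_3 = f(L/D)V²/2g = 2.485 m
Series → Q common, losses add: H = Σh = 135.8 m

H ≈ 136 m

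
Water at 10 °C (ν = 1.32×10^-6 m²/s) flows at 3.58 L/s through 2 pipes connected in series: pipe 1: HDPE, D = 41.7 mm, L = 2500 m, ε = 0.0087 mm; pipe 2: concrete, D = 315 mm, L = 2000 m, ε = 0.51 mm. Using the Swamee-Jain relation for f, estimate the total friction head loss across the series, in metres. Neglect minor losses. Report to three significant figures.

H ≈ 413 m

Pipe 1: V = 2.621 m/s, Re = 8.28×10^4, ε/D = 2.09×10^-4, f = 0.01966, h_1 = f(L/D)V²/2g = 412.7 m
Pipe 2: V = 0.04594 m/s, Re = 1.10×10^4, ε/D = 0.00162, f = 0.03298, h_2 = f(L/D)V²/2g = 0.02252 m
Series → Q common, losses add: H = Σh = 412.7 m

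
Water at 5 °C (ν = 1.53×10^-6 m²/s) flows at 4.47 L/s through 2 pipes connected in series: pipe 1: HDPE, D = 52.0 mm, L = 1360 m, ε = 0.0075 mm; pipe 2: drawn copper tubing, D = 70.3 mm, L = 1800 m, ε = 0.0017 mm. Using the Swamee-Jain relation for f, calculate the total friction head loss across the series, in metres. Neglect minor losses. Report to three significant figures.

Pipe 1: V = 2.105 m/s, Re = 7.15×10^4, ε/D = 1.44×10^-4, f = 0.01988, h_1 = f(L/D)V²/2g = 117.4 m
Pipe 2: V = 1.152 m/s, Re = 5.29×10^4, ε/D = 2.42×10^-5, f = 0.02060, h_2 = f(L/D)V²/2g = 35.66 m
Series → Q common, losses add: H = Σh = 153.1 m

H ≈ 153 m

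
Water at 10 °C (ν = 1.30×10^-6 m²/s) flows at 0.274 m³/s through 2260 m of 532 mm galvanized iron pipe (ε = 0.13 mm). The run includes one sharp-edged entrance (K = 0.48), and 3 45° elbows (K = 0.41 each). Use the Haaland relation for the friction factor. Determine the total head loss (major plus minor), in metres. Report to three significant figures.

V = 4Q/(πD²) = 1.233 m/s; V²/2g = 0.07744 m
Re = 5.04×10^5, ε/D = 2.44×10^-4 → f = 0.01568 (Haaland)
Major: h_f = f(L/D)·V²/2g = 0.01568·4248·0.07744 = 5.158 m
Minor: ΣK = 1.71; h_m = ΣK·V²/2g = 0.1324 m
Total H_L = 5.158 + 0.1324 = 5.291 m

H_L ≈ 5.29 m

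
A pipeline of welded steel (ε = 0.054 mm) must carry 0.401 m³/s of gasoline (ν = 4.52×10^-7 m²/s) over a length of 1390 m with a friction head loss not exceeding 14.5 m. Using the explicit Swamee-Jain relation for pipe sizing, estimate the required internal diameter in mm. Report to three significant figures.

Swamee-Jain (Type III): D = 0.66·[ε^1.25·(LQ²/(gh_f))^4.75 + ν·Q^9.4·(L/(gh_f))^5.2]^0.04
LQ²/(gh_f) = 1.571; L/(gh_f) = 9.772
Term 1 = ε^1.25·(…)^4.75 = 3.96×10^-5; Term 2 = ν·Q^9.4·(…)^5.2 = 1.18×10^-5
D = 0.66·(3.96×10^-5 + 1.18×10^-5)^0.04 = 0.4446 m = 445 mm
Check: V = 2.58 m/s, Re = 2.54×10^6, f = 0.01309, h_f = 13.9 m ≈ 14.5 m ✓

D ≈ 445 mm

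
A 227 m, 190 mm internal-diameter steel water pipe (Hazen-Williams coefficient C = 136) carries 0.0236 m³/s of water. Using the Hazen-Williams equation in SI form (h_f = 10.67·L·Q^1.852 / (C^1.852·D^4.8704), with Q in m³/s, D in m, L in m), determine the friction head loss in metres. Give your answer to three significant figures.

h_f = 10.67·227·0.0236^1.852 / (136^1.852·0.190^4.8704) = 0.8556 m

h_f ≈ 0.856 m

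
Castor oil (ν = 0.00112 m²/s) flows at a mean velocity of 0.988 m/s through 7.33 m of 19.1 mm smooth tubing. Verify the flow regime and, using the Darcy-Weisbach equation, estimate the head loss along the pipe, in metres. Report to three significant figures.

Re = VD/ν = 0.988·0.01910/0.00112 = 16.8 → laminar (Re < 2300)
f = 64/Re = 3.798
h_f = f(L/D)V²/(2g) = 3.798·(7.33/0.01910)·0.988²/(2·9.81) = 72.53 m

h_f ≈ 72.5 m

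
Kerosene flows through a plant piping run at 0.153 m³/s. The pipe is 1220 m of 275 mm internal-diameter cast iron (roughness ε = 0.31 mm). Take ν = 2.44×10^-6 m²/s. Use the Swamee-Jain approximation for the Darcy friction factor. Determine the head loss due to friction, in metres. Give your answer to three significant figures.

h_f ≈ 31.9 m

V = 4Q/(πD²) = 4·0.153/(π·0.275²) = 2.576 m/s
Re = VD/ν = 2.576·0.275/2.44×10^-6 = 2.90×10^5 → turbulent
ε/D = 0.31/275 = 0.00113
Swamee-Jain: f = 0.02129
h_f = f(L/D)V²/(2g) = 0.02129·(1220/0.275)·2.576²/(2·9.81) = 31.94 m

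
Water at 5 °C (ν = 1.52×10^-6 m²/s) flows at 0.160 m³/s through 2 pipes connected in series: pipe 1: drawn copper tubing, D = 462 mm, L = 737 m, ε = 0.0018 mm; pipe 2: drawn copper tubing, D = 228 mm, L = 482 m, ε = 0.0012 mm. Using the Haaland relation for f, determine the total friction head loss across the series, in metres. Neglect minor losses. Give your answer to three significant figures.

H ≈ 22.2 m

Pipe 1: V = 0.9544 m/s, Re = 2.90×10^5, ε/D = 3.90×10^-6, f = 0.01446, h_1 = f(L/D)V²/2g = 1.071 m
Pipe 2: V = 3.919 m/s, Re = 5.88×10^5, ε/D = 5.26×10^-6, f = 0.01276, h_2 = f(L/D)V²/2g = 21.11 m
Series → Q common, losses add: H = Σh = 22.18 m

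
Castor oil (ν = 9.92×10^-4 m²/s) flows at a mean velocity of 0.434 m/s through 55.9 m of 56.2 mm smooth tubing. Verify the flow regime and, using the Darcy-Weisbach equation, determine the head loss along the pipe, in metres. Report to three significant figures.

h_f ≈ 24.9 m

Re = VD/ν = 0.434·0.05620/9.92×10^-4 = 24.6 → laminar (Re < 2300)
f = 64/Re = 2.603
h_f = f(L/D)V²/(2g) = 2.603·(55.9/0.05620)·0.434²/(2·9.81) = 24.86 m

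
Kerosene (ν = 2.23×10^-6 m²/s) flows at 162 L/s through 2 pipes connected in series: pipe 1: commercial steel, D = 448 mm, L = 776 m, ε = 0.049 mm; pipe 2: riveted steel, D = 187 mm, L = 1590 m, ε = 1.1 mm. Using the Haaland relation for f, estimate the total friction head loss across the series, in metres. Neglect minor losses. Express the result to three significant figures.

H ≈ 486 m

Pipe 1: V = 1.028 m/s, Re = 2.06×10^5, ε/D = 1.09×10^-4, f = 0.01617, h_1 = f(L/D)V²/2g = 1.508 m
Pipe 2: V = 5.899 m/s, Re = 4.95×10^5, ε/D = 0.00588, f = 0.03214, h_2 = f(L/D)V²/2g = 484.6 m
Series → Q common, losses add: H = Σh = 486.1 m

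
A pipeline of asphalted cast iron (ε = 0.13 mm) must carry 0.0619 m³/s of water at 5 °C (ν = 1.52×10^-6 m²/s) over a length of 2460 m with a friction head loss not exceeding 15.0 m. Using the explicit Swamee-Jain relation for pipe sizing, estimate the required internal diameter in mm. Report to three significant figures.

Swamee-Jain (Type III): D = 0.66·[ε^1.25·(LQ²/(gh_f))^4.75 + ν·Q^9.4·(L/(gh_f))^5.2]^0.04
LQ²/(gh_f) = 0.06406; L/(gh_f) = 16.72
Term 1 = ε^1.25·(…)^4.75 = 2.98×10^-11; Term 2 = ν·Q^9.4·(…)^5.2 = 1.53×10^-11
D = 0.66·(2.98×10^-11 + 1.53×10^-11)^0.04 = 0.2545 m = 255 mm
Check: V = 1.22 m/s, Re = 2.04×10^5, f = 0.01896, h_f = 13.8 m ≈ 15.0 m ✓

D ≈ 255 mm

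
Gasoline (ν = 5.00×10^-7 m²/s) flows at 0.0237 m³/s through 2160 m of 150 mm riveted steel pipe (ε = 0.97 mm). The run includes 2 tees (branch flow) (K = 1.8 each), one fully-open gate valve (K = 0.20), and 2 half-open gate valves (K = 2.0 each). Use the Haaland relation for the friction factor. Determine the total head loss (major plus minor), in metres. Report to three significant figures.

V = 4Q/(πD²) = 1.341 m/s; V²/2g = 0.09168 m
Re = 4.02×10^5, ε/D = 0.00647 → f = 0.03313 (Haaland)
Major: h_f = f(L/D)·V²/2g = 0.03313·14400·0.09168 = 43.73 m
Minor: ΣK = 7.80; h_m = ΣK·V²/2g = 0.7151 m
Total H_L = 43.73 + 0.7151 = 44.45 m

H_L ≈ 44.4 m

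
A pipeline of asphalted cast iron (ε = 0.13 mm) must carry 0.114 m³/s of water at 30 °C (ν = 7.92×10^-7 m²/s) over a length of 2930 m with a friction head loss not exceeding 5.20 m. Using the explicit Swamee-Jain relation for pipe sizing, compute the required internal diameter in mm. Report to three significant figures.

D ≈ 405 mm

Swamee-Jain (Type III): D = 0.66·[ε^1.25·(LQ²/(gh_f))^4.75 + ν·Q^9.4·(L/(gh_f))^5.2]^0.04
LQ²/(gh_f) = 0.7465; L/(gh_f) = 57.44
Term 1 = ε^1.25·(…)^4.75 = 3.46×10^-6; Term 2 = ν·Q^9.4·(…)^5.2 = 1.52×10^-6
D = 0.66·(3.46×10^-6 + 1.52×10^-6)^0.04 = 0.4050 m = 405 mm
Check: V = 0.885 m/s, Re = 4.53×10^5, f = 0.01665, h_f = 4.81 m ≈ 5.20 m ✓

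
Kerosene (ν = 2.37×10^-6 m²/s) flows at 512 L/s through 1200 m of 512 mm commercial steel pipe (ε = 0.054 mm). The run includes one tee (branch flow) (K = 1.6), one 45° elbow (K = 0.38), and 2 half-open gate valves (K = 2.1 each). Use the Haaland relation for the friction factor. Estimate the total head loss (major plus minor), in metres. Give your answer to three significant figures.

H_L ≈ 12.4 m

V = 4Q/(πD²) = 2.487 m/s; V²/2g = 0.3152 m
Re = 5.37×10^5, ε/D = 1.05×10^-4 → f = 0.01421 (Haaland)
Major: h_f = f(L/D)·V²/2g = 0.01421·2344·0.3152 = 10.50 m
Minor: ΣK = 6.18; h_m = ΣK·V²/2g = 1.948 m
Total H_L = 10.50 + 1.948 = 12.45 m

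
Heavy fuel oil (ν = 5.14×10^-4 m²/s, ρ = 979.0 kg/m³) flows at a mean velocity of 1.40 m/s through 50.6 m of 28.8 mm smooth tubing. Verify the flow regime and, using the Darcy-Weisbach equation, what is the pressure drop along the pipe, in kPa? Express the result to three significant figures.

Re = VD/ν = 1.40·0.02880/5.14×10^-4 = 78.4 → laminar (Re < 2300)
f = 64/Re = 0.8159
h_f = f(L/D)V²/(2g) = 0.8159·(50.6/0.02880)·1.40²/(2·9.81) = 143.2 m
Δp = ρg·h_f = 979.0·9.81·143.2 = 1375 kPa

Δp ≈ 1380 kPa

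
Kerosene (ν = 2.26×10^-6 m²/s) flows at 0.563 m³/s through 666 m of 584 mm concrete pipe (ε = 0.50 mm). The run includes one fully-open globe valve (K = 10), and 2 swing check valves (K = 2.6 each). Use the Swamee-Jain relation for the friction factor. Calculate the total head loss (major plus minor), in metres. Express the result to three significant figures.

H_L ≈ 8.47 m

V = 4Q/(πD²) = 2.102 m/s; V²/2g = 0.2252 m
Re = 5.43×10^5, ε/D = 8.56×10^-4 → f = 0.01965 (Swamee-Jain)
Major: h_f = f(L/D)·V²/2g = 0.01965·1140·0.2252 = 5.045 m
Minor: ΣK = 15.2; h_m = ΣK·V²/2g = 3.422 m
Total H_L = 5.045 + 3.422 = 8.467 m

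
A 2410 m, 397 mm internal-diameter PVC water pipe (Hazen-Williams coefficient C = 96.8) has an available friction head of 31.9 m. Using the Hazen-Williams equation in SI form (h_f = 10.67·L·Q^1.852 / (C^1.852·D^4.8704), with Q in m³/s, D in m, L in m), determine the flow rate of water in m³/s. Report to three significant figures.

Rearranging: Q = [h_f·C^1.852·D^4.8704 / (10.67·L)]^(1/1.852)
Q = [31.9·96.8^1.852·0.397^4.8704 / (10.67·2410)]^0.540 = 0.2299 m³/s

Q ≈ 0.230 m³/s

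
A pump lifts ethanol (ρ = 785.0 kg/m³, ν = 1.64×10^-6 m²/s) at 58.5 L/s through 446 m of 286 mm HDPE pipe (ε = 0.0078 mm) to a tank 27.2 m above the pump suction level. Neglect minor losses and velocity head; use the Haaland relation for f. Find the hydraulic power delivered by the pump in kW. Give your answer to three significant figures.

V = 4Q/(πD²) = 0.9106 m/s; Re = 1.59×10^5; ε/D = 2.73×10^-5; f = 0.01637
h_f = f(L/D)V²/2g = 1.079 m
Total head H = z + h_f = 27.2 + 1.079 = 28.28 m
P_hyd = ρgQH = 785.0·9.81·0.0585·28.28 = 12.74 kW

P_hyd ≈ 12.7 kW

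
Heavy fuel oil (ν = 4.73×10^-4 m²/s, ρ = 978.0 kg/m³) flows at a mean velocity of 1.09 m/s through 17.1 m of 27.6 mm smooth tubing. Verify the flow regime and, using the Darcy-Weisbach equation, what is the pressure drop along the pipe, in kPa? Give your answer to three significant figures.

Δp ≈ 362 kPa

Re = VD/ν = 1.09·0.02760/4.73×10^-4 = 63.6 → laminar (Re < 2300)
f = 64/Re = 1.006
h_f = f(L/D)V²/(2g) = 1.006·(17.1/0.02760)·1.09²/(2·9.81) = 37.75 m
Δp = ρg·h_f = 978.0·9.81·37.75 = 362.2 kPa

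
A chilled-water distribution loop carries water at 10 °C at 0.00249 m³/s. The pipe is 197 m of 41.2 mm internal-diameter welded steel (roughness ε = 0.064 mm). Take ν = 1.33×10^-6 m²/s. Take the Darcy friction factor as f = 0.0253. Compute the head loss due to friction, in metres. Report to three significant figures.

h_f ≈ 21.5 m

V = 4Q/(πD²) = 4·0.00249/(π·0.0412²) = 1.868 m/s
h_f = f(L/D)V²/(2g) = 0.02530·(197/0.0412)·1.868²/(2·9.81) = 21.51 m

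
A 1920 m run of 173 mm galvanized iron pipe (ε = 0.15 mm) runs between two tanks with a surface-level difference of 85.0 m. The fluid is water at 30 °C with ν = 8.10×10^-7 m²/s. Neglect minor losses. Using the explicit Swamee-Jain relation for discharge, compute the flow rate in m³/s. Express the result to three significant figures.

Q ≈ 0.0652 m³/s

Swamee-Jain (Type II): Q = -0.965·√(gD⁵h_f/L)·ln[ε/(3.7D) + √(3.17ν²L/(gD³h_f))]
√(gD⁵h_f/L) = √(9.81·0.173⁵·85.0/1920) = 0.008204
ε/(3.7D) = 2.34×10^-4; √(3.17ν²L/(gD³h_f)) = 3.04×10^-5
Q = -0.965·0.008204·ln(2.648×10^-4) = 0.06521 m³/s
Check: V = 2.77 m/s, Re = 5.92×10^5, f = 0.01965, h_f = 85.5 m ≈ 85.0 m ✓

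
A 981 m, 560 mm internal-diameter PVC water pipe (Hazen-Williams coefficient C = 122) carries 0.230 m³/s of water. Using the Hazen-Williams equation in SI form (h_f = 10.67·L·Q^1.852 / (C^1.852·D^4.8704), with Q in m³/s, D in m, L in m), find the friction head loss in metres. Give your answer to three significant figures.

h_f ≈ 1.59 m

h_f = 10.67·981·0.230^1.852 / (122^1.852·0.560^4.8704) = 1.586 m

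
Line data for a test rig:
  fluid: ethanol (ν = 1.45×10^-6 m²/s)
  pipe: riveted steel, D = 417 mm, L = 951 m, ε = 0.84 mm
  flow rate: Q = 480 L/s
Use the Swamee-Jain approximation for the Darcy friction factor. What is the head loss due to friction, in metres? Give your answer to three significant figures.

h_f ≈ 34.1 m

V = 4Q/(πD²) = 4·0.480/(π·0.417²) = 3.515 m/s
Re = VD/ν = 3.515·0.417/1.45×10^-6 = 1.01×10^6 → turbulent
ε/D = 0.84/417 = 0.00201
Swamee-Jain: f = 0.02372
h_f = f(L/D)V²/(2g) = 0.02372·(951/0.417)·3.515²/(2·9.81) = 34.06 m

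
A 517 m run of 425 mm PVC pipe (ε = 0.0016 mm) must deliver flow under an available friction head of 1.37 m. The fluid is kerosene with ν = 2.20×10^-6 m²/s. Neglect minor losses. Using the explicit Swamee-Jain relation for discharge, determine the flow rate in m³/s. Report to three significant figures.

Q ≈ 0.171 m³/s

Swamee-Jain (Type II): Q = -0.965·√(gD⁵h_f/L)·ln[ε/(3.7D) + √(3.17ν²L/(gD³h_f))]
√(gD⁵h_f/L) = √(9.81·0.425⁵·1.37/517) = 0.01899
ε/(3.7D) = 1.02×10^-6; √(3.17ν²L/(gD³h_f)) = 8.77×10^-5
Q = -0.965·0.01899·ln(8.870×10^-5) = 0.1709 m³/s
Check: V = 1.20 m/s, Re = 2.33×10^5, f = 0.01512, h_f = 1.36 m ≈ 1.37 m ✓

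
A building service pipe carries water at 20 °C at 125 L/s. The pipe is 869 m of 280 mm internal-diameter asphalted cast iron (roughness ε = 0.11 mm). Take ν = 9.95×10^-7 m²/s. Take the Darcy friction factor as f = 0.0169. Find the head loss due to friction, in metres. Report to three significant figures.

h_f ≈ 11.0 m

V = 4Q/(πD²) = 4·0.125/(π·0.280²) = 2.030 m/s
h_f = f(L/D)V²/(2g) = 0.01690·(869/0.280)·2.030²/(2·9.81) = 11.02 m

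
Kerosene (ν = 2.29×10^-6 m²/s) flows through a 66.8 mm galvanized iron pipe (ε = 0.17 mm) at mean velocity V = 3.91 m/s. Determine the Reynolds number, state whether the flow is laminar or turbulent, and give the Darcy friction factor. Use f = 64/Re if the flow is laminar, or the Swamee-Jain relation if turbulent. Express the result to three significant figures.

Re = VD/ν = 3.910·0.0668/2.29×10^-6 = 1.14×10^5
Re > 4000 → turbulent; ε/D = 0.00254
Swamee-Jain: f = 0.02651

Re ≈ 1.14×10^5; turbulent; f ≈ 0.0265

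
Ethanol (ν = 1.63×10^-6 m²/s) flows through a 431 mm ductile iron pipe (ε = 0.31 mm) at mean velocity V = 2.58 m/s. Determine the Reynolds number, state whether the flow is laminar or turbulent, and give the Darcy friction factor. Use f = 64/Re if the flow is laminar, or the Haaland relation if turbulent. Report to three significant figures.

Re = VD/ν = 2.580·0.431/1.63×10^-6 = 6.82×10^5
Re > 4000 → turbulent; ε/D = 7.19×10^-4
Haaland: f = 0.01868

Re ≈ 6.82×10^5; turbulent; f ≈ 0.0187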